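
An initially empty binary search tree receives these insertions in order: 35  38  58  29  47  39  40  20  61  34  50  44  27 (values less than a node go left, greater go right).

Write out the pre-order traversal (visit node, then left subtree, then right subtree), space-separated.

Insert 35: tree is empty, so 35 becomes the root.
Insert 38: 38 > 35 → go right. Place as right child of 35.
Insert 58: 58 > 35 → go right; 58 > 38 → go right. Place as right child of 38.
Insert 29: 29 < 35 → go left. Place as left child of 35.
Insert 47: 47 > 35 → go right; 47 > 38 → go right; 47 < 58 → go left. Place as left child of 58.
Insert 39: 39 > 35 → go right; 39 > 38 → go right; 39 < 58 → go left; 39 < 47 → go left. Place as left child of 47.
Insert 40: 40 > 35 → go right; 40 > 38 → go right; 40 < 58 → go left; 40 < 47 → go left; 40 > 39 → go right. Place as right child of 39.
Insert 20: 20 < 35 → go left; 20 < 29 → go left. Place as left child of 29.
Insert 61: 61 > 35 → go right; 61 > 38 → go right; 61 > 58 → go right. Place as right child of 58.
Insert 34: 34 < 35 → go left; 34 > 29 → go right. Place as right child of 29.
Insert 50: 50 > 35 → go right; 50 > 38 → go right; 50 < 58 → go left; 50 > 47 → go right. Place as right child of 47.
Insert 44: 44 > 35 → go right; 44 > 38 → go right; 44 < 58 → go left; 44 < 47 → go left; 44 > 39 → go right; 44 > 40 → go right. Place as right child of 40.
Insert 27: 27 < 35 → go left; 27 < 29 → go left; 27 > 20 → go right. Place as right child of 20.

35 29 20 27 34 38 58 47 39 40 44 50 61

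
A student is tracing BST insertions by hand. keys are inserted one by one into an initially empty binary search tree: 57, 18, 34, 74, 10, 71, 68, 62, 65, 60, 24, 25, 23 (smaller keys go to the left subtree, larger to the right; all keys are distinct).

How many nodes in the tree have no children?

Insert 57: tree is empty, so 57 becomes the root.
Insert 18: 18 < 57 → go left. Place as left child of 57.
Insert 34: 34 < 57 → go left; 34 > 18 → go right. Place as right child of 18.
Insert 74: 74 > 57 → go right. Place as right child of 57.
Insert 10: 10 < 57 → go left; 10 < 18 → go left. Place as left child of 18.
Insert 71: 71 > 57 → go right; 71 < 74 → go left. Place as left child of 74.
Insert 68: 68 > 57 → go right; 68 < 74 → go left; 68 < 71 → go left. Place as left child of 71.
Insert 62: 62 > 57 → go right; 62 < 74 → go left; 62 < 71 → go left; 62 < 68 → go left. Place as left child of 68.
Insert 65: 65 > 57 → go right; 65 < 74 → go left; 65 < 71 → go left; 65 < 68 → go left; 65 > 62 → go right. Place as right child of 62.
Insert 60: 60 > 57 → go right; 60 < 74 → go left; 60 < 71 → go left; 60 < 68 → go left; 60 < 62 → go left. Place as left child of 62.
Insert 24: 24 < 57 → go left; 24 > 18 → go right; 24 < 34 → go left. Place as left child of 34.
Insert 25: 25 < 57 → go left; 25 > 18 → go right; 25 < 34 → go left; 25 > 24 → go right. Place as right child of 24.
Insert 23: 23 < 57 → go left; 23 > 18 → go right; 23 < 34 → go left; 23 < 24 → go left. Place as left child of 24.

Leaves: 10, 23, 25, 60, 65 — 5 in total.

5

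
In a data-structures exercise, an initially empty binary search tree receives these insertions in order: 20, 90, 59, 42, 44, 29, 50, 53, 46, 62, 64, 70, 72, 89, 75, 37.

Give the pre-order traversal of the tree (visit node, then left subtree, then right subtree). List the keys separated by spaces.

Resulting structure (node: left, right):
  20: L=–, R=90
  90: L=59, R=–
  59: L=42, R=62
  42: L=29, R=44
  44: L=–, R=50
  29: L=–, R=37
  50: L=46, R=53
  53: L=–, R=–
  46: L=–, R=–
  62: L=–, R=64
  64: L=–, R=70
  70: L=–, R=72
  72: L=–, R=89
  89: L=75, R=–
  75: L=–, R=–
  37: L=–, R=–

20 90 59 42 29 37 44 50 46 53 62 64 70 72 89 75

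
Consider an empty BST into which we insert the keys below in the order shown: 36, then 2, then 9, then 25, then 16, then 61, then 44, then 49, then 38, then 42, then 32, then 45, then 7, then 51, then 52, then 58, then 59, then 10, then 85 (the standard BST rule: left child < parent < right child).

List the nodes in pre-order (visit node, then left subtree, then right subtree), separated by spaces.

36 2 9 7 25 16 10 32 61 44 38 42 49 45 51 52 58 59 85

Resulting structure (node: left, right):
  36: L=2, R=61
  2: L=–, R=9
  9: L=7, R=25
  25: L=16, R=32
  16: L=10, R=–
  61: L=44, R=85
  44: L=38, R=49
  49: L=45, R=51
  38: L=–, R=42
  42: L=–, R=–
  32: L=–, R=–
  45: L=–, R=–
  7: L=–, R=–
  51: L=–, R=52
  52: L=–, R=58
  58: L=–, R=59
  59: L=–, R=–
  10: L=–, R=–
  85: L=–, R=–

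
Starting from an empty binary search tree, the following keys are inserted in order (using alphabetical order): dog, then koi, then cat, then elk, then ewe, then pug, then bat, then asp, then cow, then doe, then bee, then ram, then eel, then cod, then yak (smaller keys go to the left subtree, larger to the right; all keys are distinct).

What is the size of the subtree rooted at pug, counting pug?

3

dog: root
koi: right child of dog (depth 1)
cat: left child of dog (depth 1)
elk: left child of koi (depth 2)
ewe: right child of elk (depth 3)
pug: right child of koi (depth 2)
bat: left child of cat (depth 2)
asp: left child of bat (depth 3)
cow: right child of cat (depth 2)
doe: right child of cow (depth 3)
bee: right child of bat (depth 3)
ram: right child of pug (depth 3)
eel: left child of elk (depth 3)
cod: left child of cow (depth 3)
yak: right child of ram (depth 4)

Subtree rooted at pug contains: pug, ram, yak — 3 nodes.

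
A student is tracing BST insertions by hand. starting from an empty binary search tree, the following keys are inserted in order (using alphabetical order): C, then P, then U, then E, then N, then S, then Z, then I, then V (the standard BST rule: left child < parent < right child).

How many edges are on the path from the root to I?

Insert C: tree is empty, so C becomes the root.
Insert P: P > C → go right. Place as right child of C.
Insert U: U > C → go right; U > P → go right. Place as right child of P.
Insert E: E > C → go right; E < P → go left. Place as left child of P.
Insert N: N > C → go right; N < P → go left; N > E → go right. Place as right child of E.
Insert S: S > C → go right; S > P → go right; S < U → go left. Place as left child of U.
Insert Z: Z > C → go right; Z > P → go right; Z > U → go right. Place as right child of U.
Insert I: I > C → go right; I < P → go left; I > E → go right; I < N → go left. Place as left child of N.
Insert V: V > C → go right; V > P → go right; V > U → go right; V < Z → go left. Place as left child of Z.

Path to I: C → P → E → N → I, which is 4 edges.

4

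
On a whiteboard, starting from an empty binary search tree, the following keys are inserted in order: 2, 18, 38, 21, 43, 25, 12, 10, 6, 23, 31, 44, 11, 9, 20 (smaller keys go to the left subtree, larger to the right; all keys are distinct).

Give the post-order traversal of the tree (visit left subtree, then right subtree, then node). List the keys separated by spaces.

9 6 11 10 12 20 23 31 25 21 44 43 38 18 2

2: root
18: right child of 2 (depth 1)
38: right child of 18 (depth 2)
21: left child of 38 (depth 3)
43: right child of 38 (depth 3)
25: right child of 21 (depth 4)
12: left child of 18 (depth 2)
10: left child of 12 (depth 3)
6: left child of 10 (depth 4)
23: left child of 25 (depth 5)
31: right child of 25 (depth 5)
44: right child of 43 (depth 4)
11: right child of 10 (depth 4)
9: right child of 6 (depth 5)
20: left child of 21 (depth 4)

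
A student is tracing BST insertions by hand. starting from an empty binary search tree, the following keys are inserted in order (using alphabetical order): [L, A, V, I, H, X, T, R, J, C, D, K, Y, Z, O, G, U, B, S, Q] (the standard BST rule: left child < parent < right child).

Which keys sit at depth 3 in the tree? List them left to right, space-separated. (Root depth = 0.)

H J R U Y

Insert L: tree is empty, so L becomes the root.
Insert A: A < L → go left. Place as left child of L.
Insert V: V > L → go right. Place as right child of L.
Insert I: I < L → go left; I > A → go right. Place as right child of A.
Insert H: H < L → go left; H > A → go right; H < I → go left. Place as left child of I.
Insert X: X > L → go right; X > V → go right. Place as right child of V.
Insert T: T > L → go right; T < V → go left. Place as left child of V.
Insert R: R > L → go right; R < V → go left; R < T → go left. Place as left child of T.
Insert J: J < L → go left; J > A → go right; J > I → go right. Place as right child of I.
Insert C: C < L → go left; C > A → go right; C < I → go left; C < H → go left. Place as left child of H.
Insert D: D < L → go left; D > A → go right; D < I → go left; D < H → go left; D > C → go right. Place as right child of C.
Insert K: K < L → go left; K > A → go right; K > I → go right; K > J → go right. Place as right child of J.
Insert Y: Y > L → go right; Y > V → go right; Y > X → go right. Place as right child of X.
Insert Z: Z > L → go right; Z > V → go right; Z > X → go right; Z > Y → go right. Place as right child of Y.
Insert O: O > L → go right; O < V → go left; O < T → go left; O < R → go left. Place as left child of R.
Insert G: G < L → go left; G > A → go right; G < I → go left; G < H → go left; G > C → go right; G > D → go right. Place as right child of D.
Insert U: U > L → go right; U < V → go left; U > T → go right. Place as right child of T.
Insert B: B < L → go left; B > A → go right; B < I → go left; B < H → go left; B < C → go left. Place as left child of C.
Insert S: S > L → go right; S < V → go left; S < T → go left; S > R → go right. Place as right child of R.
Insert Q: Q > L → go right; Q < V → go left; Q < T → go left; Q < R → go left; Q > O → go right. Place as right child of O.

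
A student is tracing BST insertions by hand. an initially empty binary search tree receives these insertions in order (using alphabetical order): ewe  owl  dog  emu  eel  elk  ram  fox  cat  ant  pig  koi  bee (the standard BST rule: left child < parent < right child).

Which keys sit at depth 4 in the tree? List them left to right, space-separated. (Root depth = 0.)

Insert ewe: tree is empty, so ewe becomes the root.
Insert owl: owl > ewe → go right. Place as right child of ewe.
Insert dog: dog < ewe → go left. Place as left child of ewe.
Insert emu: emu < ewe → go left; emu > dog → go right. Place as right child of dog.
Insert eel: eel < ewe → go left; eel > dog → go right; eel < emu → go left. Place as left child of emu.
Insert elk: elk < ewe → go left; elk > dog → go right; elk < emu → go left; elk > eel → go right. Place as right child of eel.
Insert ram: ram > ewe → go right; ram > owl → go right. Place as right child of owl.
Insert fox: fox > ewe → go right; fox < owl → go left. Place as left child of owl.
Insert cat: cat < ewe → go left; cat < dog → go left. Place as left child of dog.
Insert ant: ant < ewe → go left; ant < dog → go left; ant < cat → go left. Place as left child of cat.
Insert pig: pig > ewe → go right; pig > owl → go right; pig < ram → go left. Place as left child of ram.
Insert koi: koi > ewe → go right; koi < owl → go left; koi > fox → go right. Place as right child of fox.
Insert bee: bee < ewe → go left; bee < dog → go left; bee < cat → go left; bee > ant → go right. Place as right child of ant.

bee elk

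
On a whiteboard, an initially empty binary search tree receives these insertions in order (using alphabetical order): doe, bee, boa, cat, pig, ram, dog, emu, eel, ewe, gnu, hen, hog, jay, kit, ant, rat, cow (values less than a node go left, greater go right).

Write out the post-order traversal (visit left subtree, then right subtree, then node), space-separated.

doe: root
bee: left child of doe (depth 1)
boa: right child of bee (depth 2)
cat: right child of boa (depth 3)
pig: right child of doe (depth 1)
ram: right child of pig (depth 2)
dog: left child of pig (depth 2)
emu: right child of dog (depth 3)
eel: left child of emu (depth 4)
ewe: right child of emu (depth 4)
gnu: right child of ewe (depth 5)
hen: right child of gnu (depth 6)
hog: right child of hen (depth 7)
jay: right child of hog (depth 8)
kit: right child of jay (depth 9)
ant: left child of bee (depth 2)
rat: right child of ram (depth 3)
cow: right child of cat (depth 4)

ant cow cat boa bee eel kit jay hog hen gnu ewe emu dog rat ram pig doe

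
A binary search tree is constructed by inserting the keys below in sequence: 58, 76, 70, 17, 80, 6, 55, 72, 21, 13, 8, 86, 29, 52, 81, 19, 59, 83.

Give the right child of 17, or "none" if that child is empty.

55

Insert 58: tree is empty, so 58 becomes the root.
Insert 76: 76 > 58 → go right. Place as right child of 58.
Insert 70: 70 > 58 → go right; 70 < 76 → go left. Place as left child of 76.
Insert 17: 17 < 58 → go left. Place as left child of 58.
Insert 80: 80 > 58 → go right; 80 > 76 → go right. Place as right child of 76.
Insert 6: 6 < 58 → go left; 6 < 17 → go left. Place as left child of 17.
Insert 55: 55 < 58 → go left; 55 > 17 → go right. Place as right child of 17.
Insert 72: 72 > 58 → go right; 72 < 76 → go left; 72 > 70 → go right. Place as right child of 70.
Insert 21: 21 < 58 → go left; 21 > 17 → go right; 21 < 55 → go left. Place as left child of 55.
Insert 13: 13 < 58 → go left; 13 < 17 → go left; 13 > 6 → go right. Place as right child of 6.
Insert 8: 8 < 58 → go left; 8 < 17 → go left; 8 > 6 → go right; 8 < 13 → go left. Place as left child of 13.
Insert 86: 86 > 58 → go right; 86 > 76 → go right; 86 > 80 → go right. Place as right child of 80.
Insert 29: 29 < 58 → go left; 29 > 17 → go right; 29 < 55 → go left; 29 > 21 → go right. Place as right child of 21.
Insert 52: 52 < 58 → go left; 52 > 17 → go right; 52 < 55 → go left; 52 > 21 → go right; 52 > 29 → go right. Place as right child of 29.
Insert 81: 81 > 58 → go right; 81 > 76 → go right; 81 > 80 → go right; 81 < 86 → go left. Place as left child of 86.
Insert 19: 19 < 58 → go left; 19 > 17 → go right; 19 < 55 → go left; 19 < 21 → go left. Place as left child of 21.
Insert 59: 59 > 58 → go right; 59 < 76 → go left; 59 < 70 → go left. Place as left child of 70.
Insert 83: 83 > 58 → go right; 83 > 76 → go right; 83 > 80 → go right; 83 < 86 → go left; 83 > 81 → go right. Place as right child of 81.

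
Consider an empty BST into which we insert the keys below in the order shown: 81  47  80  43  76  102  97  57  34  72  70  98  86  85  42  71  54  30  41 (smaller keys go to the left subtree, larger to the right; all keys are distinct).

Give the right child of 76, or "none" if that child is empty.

Insert 81: tree is empty, so 81 becomes the root.
Insert 47: 47 < 81 → go left. Place as left child of 81.
Insert 80: 80 < 81 → go left; 80 > 47 → go right. Place as right child of 47.
Insert 43: 43 < 81 → go left; 43 < 47 → go left. Place as left child of 47.
Insert 76: 76 < 81 → go left; 76 > 47 → go right; 76 < 80 → go left. Place as left child of 80.
Insert 102: 102 > 81 → go right. Place as right child of 81.
Insert 97: 97 > 81 → go right; 97 < 102 → go left. Place as left child of 102.
Insert 57: 57 < 81 → go left; 57 > 47 → go right; 57 < 80 → go left; 57 < 76 → go left. Place as left child of 76.
Insert 34: 34 < 81 → go left; 34 < 47 → go left; 34 < 43 → go left. Place as left child of 43.
Insert 72: 72 < 81 → go left; 72 > 47 → go right; 72 < 80 → go left; 72 < 76 → go left; 72 > 57 → go right. Place as right child of 57.
Insert 70: 70 < 81 → go left; 70 > 47 → go right; 70 < 80 → go left; 70 < 76 → go left; 70 > 57 → go right; 70 < 72 → go left. Place as left child of 72.
Insert 98: 98 > 81 → go right; 98 < 102 → go left; 98 > 97 → go right. Place as right child of 97.
Insert 86: 86 > 81 → go right; 86 < 102 → go left; 86 < 97 → go left. Place as left child of 97.
Insert 85: 85 > 81 → go right; 85 < 102 → go left; 85 < 97 → go left; 85 < 86 → go left. Place as left child of 86.
Insert 42: 42 < 81 → go left; 42 < 47 → go left; 42 < 43 → go left; 42 > 34 → go right. Place as right child of 34.
Insert 71: 71 < 81 → go left; 71 > 47 → go right; 71 < 80 → go left; 71 < 76 → go left; 71 > 57 → go right; 71 < 72 → go left; 71 > 70 → go right. Place as right child of 70.
Insert 54: 54 < 81 → go left; 54 > 47 → go right; 54 < 80 → go left; 54 < 76 → go left; 54 < 57 → go left. Place as left child of 57.
Insert 30: 30 < 81 → go left; 30 < 47 → go left; 30 < 43 → go left; 30 < 34 → go left. Place as left child of 34.
Insert 41: 41 < 81 → go left; 41 < 47 → go left; 41 < 43 → go left; 41 > 34 → go right; 41 < 42 → go left. Place as left child of 42.

none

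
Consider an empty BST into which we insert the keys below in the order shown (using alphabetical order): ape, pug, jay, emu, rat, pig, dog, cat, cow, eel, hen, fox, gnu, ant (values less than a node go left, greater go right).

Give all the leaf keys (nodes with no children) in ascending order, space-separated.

Insert ape: tree is empty, so ape becomes the root.
Insert pug: pug > ape → go right. Place as right child of ape.
Insert jay: jay > ape → go right; jay < pug → go left. Place as left child of pug.
Insert emu: emu > ape → go right; emu < pug → go left; emu < jay → go left. Place as left child of jay.
Insert rat: rat > ape → go right; rat > pug → go right. Place as right child of pug.
Insert pig: pig > ape → go right; pig < pug → go left; pig > jay → go right. Place as right child of jay.
Insert dog: dog > ape → go right; dog < pug → go left; dog < jay → go left; dog < emu → go left. Place as left child of emu.
Insert cat: cat > ape → go right; cat < pug → go left; cat < jay → go left; cat < emu → go left; cat < dog → go left. Place as left child of dog.
Insert cow: cow > ape → go right; cow < pug → go left; cow < jay → go left; cow < emu → go left; cow < dog → go left; cow > cat → go right. Place as right child of cat.
Insert eel: eel > ape → go right; eel < pug → go left; eel < jay → go left; eel < emu → go left; eel > dog → go right. Place as right child of dog.
Insert hen: hen > ape → go right; hen < pug → go left; hen < jay → go left; hen > emu → go right. Place as right child of emu.
Insert fox: fox > ape → go right; fox < pug → go left; fox < jay → go left; fox > emu → go right; fox < hen → go left. Place as left child of hen.
Insert gnu: gnu > ape → go right; gnu < pug → go left; gnu < jay → go left; gnu > emu → go right; gnu < hen → go left; gnu > fox → go right. Place as right child of fox.
Insert ant: ant < ape → go left. Place as left child of ape.

ant cow eel gnu pig rat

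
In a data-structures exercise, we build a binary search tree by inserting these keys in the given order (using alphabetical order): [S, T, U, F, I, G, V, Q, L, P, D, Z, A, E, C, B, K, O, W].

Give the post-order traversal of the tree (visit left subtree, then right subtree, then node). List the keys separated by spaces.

B C A E D G K O P L Q I F W Z V U T S

Insert S: tree is empty, so S becomes the root.
Insert T: T > S → go right. Place as right child of S.
Insert U: U > S → go right; U > T → go right. Place as right child of T.
Insert F: F < S → go left. Place as left child of S.
Insert I: I < S → go left; I > F → go right. Place as right child of F.
Insert G: G < S → go left; G > F → go right; G < I → go left. Place as left child of I.
Insert V: V > S → go right; V > T → go right; V > U → go right. Place as right child of U.
Insert Q: Q < S → go left; Q > F → go right; Q > I → go right. Place as right child of I.
Insert L: L < S → go left; L > F → go right; L > I → go right; L < Q → go left. Place as left child of Q.
Insert P: P < S → go left; P > F → go right; P > I → go right; P < Q → go left; P > L → go right. Place as right child of L.
Insert D: D < S → go left; D < F → go left. Place as left child of F.
Insert Z: Z > S → go right; Z > T → go right; Z > U → go right; Z > V → go right. Place as right child of V.
Insert A: A < S → go left; A < F → go left; A < D → go left. Place as left child of D.
Insert E: E < S → go left; E < F → go left; E > D → go right. Place as right child of D.
Insert C: C < S → go left; C < F → go left; C < D → go left; C > A → go right. Place as right child of A.
Insert B: B < S → go left; B < F → go left; B < D → go left; B > A → go right; B < C → go left. Place as left child of C.
Insert K: K < S → go left; K > F → go right; K > I → go right; K < Q → go left; K < L → go left. Place as left child of L.
Insert O: O < S → go left; O > F → go right; O > I → go right; O < Q → go left; O > L → go right; O < P → go left. Place as left child of P.
Insert W: W > S → go right; W > T → go right; W > U → go right; W > V → go right; W < Z → go left. Place as left child of Z.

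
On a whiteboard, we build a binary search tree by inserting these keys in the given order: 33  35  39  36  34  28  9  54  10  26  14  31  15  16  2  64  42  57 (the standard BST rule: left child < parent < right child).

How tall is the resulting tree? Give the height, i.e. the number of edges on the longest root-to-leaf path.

33: root
35: right child of 33 (depth 1)
39: right child of 35 (depth 2)
36: left child of 39 (depth 3)
34: left child of 35 (depth 2)
28: left child of 33 (depth 1)
9: left child of 28 (depth 2)
54: right child of 39 (depth 3)
10: right child of 9 (depth 3)
26: right child of 10 (depth 4)
14: left child of 26 (depth 5)
31: right child of 28 (depth 2)
15: right child of 14 (depth 6)
16: right child of 15 (depth 7)
2: left child of 9 (depth 3)
64: right child of 54 (depth 4)
42: left child of 54 (depth 4)
57: left child of 64 (depth 5)

The deepest node is 16 at depth 7.

7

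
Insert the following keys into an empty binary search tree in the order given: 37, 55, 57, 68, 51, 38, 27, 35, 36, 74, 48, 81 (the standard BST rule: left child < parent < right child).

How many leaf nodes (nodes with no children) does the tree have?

Insert 37: tree is empty, so 37 becomes the root.
Insert 55: 55 > 37 → go right. Place as right child of 37.
Insert 57: 57 > 37 → go right; 57 > 55 → go right. Place as right child of 55.
Insert 68: 68 > 37 → go right; 68 > 55 → go right; 68 > 57 → go right. Place as right child of 57.
Insert 51: 51 > 37 → go right; 51 < 55 → go left. Place as left child of 55.
Insert 38: 38 > 37 → go right; 38 < 55 → go left; 38 < 51 → go left. Place as left child of 51.
Insert 27: 27 < 37 → go left. Place as left child of 37.
Insert 35: 35 < 37 → go left; 35 > 27 → go right. Place as right child of 27.
Insert 36: 36 < 37 → go left; 36 > 27 → go right; 36 > 35 → go right. Place as right child of 35.
Insert 74: 74 > 37 → go right; 74 > 55 → go right; 74 > 57 → go right; 74 > 68 → go right. Place as right child of 68.
Insert 48: 48 > 37 → go right; 48 < 55 → go left; 48 < 51 → go left; 48 > 38 → go right. Place as right child of 38.
Insert 81: 81 > 37 → go right; 81 > 55 → go right; 81 > 57 → go right; 81 > 68 → go right; 81 > 74 → go right. Place as right child of 74.

Leaves: 36, 48, 81 — 3 in total.

3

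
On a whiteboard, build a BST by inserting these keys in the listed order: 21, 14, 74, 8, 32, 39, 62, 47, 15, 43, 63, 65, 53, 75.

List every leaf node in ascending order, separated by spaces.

8 15 43 53 65 75

21: root
14: left child of 21 (depth 1)
74: right child of 21 (depth 1)
8: left child of 14 (depth 2)
32: left child of 74 (depth 2)
39: right child of 32 (depth 3)
62: right child of 39 (depth 4)
47: left child of 62 (depth 5)
15: right child of 14 (depth 2)
43: left child of 47 (depth 6)
63: right child of 62 (depth 5)
65: right child of 63 (depth 6)
53: right child of 47 (depth 6)
75: right child of 74 (depth 2)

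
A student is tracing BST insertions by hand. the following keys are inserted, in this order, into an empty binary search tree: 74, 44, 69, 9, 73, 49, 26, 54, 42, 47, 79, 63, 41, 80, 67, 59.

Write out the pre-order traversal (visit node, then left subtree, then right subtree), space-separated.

74: root
44: left child of 74 (depth 1)
69: right child of 44 (depth 2)
9: left child of 44 (depth 2)
73: right child of 69 (depth 3)
49: left child of 69 (depth 3)
26: right child of 9 (depth 3)
54: right child of 49 (depth 4)
42: right child of 26 (depth 4)
47: left child of 49 (depth 4)
79: right child of 74 (depth 1)
63: right child of 54 (depth 5)
41: left child of 42 (depth 5)
80: right child of 79 (depth 2)
67: right child of 63 (depth 6)
59: left child of 63 (depth 6)

74 44 9 26 42 41 69 49 47 54 63 59 67 73 79 80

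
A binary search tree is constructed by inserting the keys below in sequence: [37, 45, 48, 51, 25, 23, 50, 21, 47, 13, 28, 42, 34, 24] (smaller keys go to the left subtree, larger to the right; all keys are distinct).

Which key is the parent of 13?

21

Resulting structure (node: left, right):
  37: L=25, R=45
  45: L=42, R=48
  48: L=47, R=51
  51: L=50, R=–
  25: L=23, R=28
  23: L=21, R=24
  50: L=–, R=–
  21: L=13, R=–
  47: L=–, R=–
  13: L=–, R=–
  28: L=–, R=34
  42: L=–, R=–
  34: L=–, R=–
  24: L=–, R=–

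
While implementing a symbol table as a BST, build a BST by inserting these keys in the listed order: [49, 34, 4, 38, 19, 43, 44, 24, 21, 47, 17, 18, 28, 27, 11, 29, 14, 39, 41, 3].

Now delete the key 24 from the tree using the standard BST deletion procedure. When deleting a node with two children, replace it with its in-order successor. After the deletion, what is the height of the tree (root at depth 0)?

6

Resulting structure (node: left, right):
  49: L=34, R=–
  34: L=4, R=38
  4: L=3, R=19
  38: L=–, R=43
  19: L=17, R=24
  43: L=39, R=44
  44: L=–, R=47
  24: L=21, R=28
  21: L=–, R=–
  47: L=–, R=–
  17: L=11, R=18
  18: L=–, R=–
  28: L=27, R=29
  27: L=–, R=–
  11: L=–, R=14
  29: L=–, R=–
  14: L=–, R=–
  39: L=–, R=41
  41: L=–, R=–
  3: L=–, R=–

Delete 24 (two children — replace with in-order successor).
After deletion, deepest node is 29 at depth 6.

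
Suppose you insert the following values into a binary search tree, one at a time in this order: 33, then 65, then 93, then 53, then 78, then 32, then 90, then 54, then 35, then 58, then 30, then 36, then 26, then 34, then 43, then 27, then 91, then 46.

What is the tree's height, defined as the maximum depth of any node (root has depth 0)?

6

Insert 33: tree is empty, so 33 becomes the root.
Insert 65: 65 > 33 → go right. Place as right child of 33.
Insert 93: 93 > 33 → go right; 93 > 65 → go right. Place as right child of 65.
Insert 53: 53 > 33 → go right; 53 < 65 → go left. Place as left child of 65.
Insert 78: 78 > 33 → go right; 78 > 65 → go right; 78 < 93 → go left. Place as left child of 93.
Insert 32: 32 < 33 → go left. Place as left child of 33.
Insert 90: 90 > 33 → go right; 90 > 65 → go right; 90 < 93 → go left; 90 > 78 → go right. Place as right child of 78.
Insert 54: 54 > 33 → go right; 54 < 65 → go left; 54 > 53 → go right. Place as right child of 53.
Insert 35: 35 > 33 → go right; 35 < 65 → go left; 35 < 53 → go left. Place as left child of 53.
Insert 58: 58 > 33 → go right; 58 < 65 → go left; 58 > 53 → go right; 58 > 54 → go right. Place as right child of 54.
Insert 30: 30 < 33 → go left; 30 < 32 → go left. Place as left child of 32.
Insert 36: 36 > 33 → go right; 36 < 65 → go left; 36 < 53 → go left; 36 > 35 → go right. Place as right child of 35.
Insert 26: 26 < 33 → go left; 26 < 32 → go left; 26 < 30 → go left. Place as left child of 30.
Insert 34: 34 > 33 → go right; 34 < 65 → go left; 34 < 53 → go left; 34 < 35 → go left. Place as left child of 35.
Insert 43: 43 > 33 → go right; 43 < 65 → go left; 43 < 53 → go left; 43 > 35 → go right; 43 > 36 → go right. Place as right child of 36.
Insert 27: 27 < 33 → go left; 27 < 32 → go left; 27 < 30 → go left; 27 > 26 → go right. Place as right child of 26.
Insert 91: 91 > 33 → go right; 91 > 65 → go right; 91 < 93 → go left; 91 > 78 → go right; 91 > 90 → go right. Place as right child of 90.
Insert 46: 46 > 33 → go right; 46 < 65 → go left; 46 < 53 → go left; 46 > 35 → go right; 46 > 36 → go right; 46 > 43 → go right. Place as right child of 43.

The deepest node is 46 at depth 6.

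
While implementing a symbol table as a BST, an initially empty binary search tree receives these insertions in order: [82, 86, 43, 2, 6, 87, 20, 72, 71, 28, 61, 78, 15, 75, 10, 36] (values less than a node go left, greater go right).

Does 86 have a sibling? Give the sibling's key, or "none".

82: root
86: right child of 82 (depth 1)
43: left child of 82 (depth 1)
2: left child of 43 (depth 2)
6: right child of 2 (depth 3)
87: right child of 86 (depth 2)
20: right child of 6 (depth 4)
72: right child of 43 (depth 2)
71: left child of 72 (depth 3)
28: right child of 20 (depth 5)
61: left child of 71 (depth 4)
78: right child of 72 (depth 3)
15: left child of 20 (depth 5)
75: left child of 78 (depth 4)
10: left child of 15 (depth 6)
36: right child of 28 (depth 6)

86's parent is 82; the other child of 82 is 43.

43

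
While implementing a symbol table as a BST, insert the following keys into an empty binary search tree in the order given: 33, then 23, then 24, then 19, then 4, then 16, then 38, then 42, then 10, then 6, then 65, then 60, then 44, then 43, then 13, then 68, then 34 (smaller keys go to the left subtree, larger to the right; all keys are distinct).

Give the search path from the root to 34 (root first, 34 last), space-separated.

Insert 33: tree is empty, so 33 becomes the root.
Insert 23: 23 < 33 → go left. Place as left child of 33.
Insert 24: 24 < 33 → go left; 24 > 23 → go right. Place as right child of 23.
Insert 19: 19 < 33 → go left; 19 < 23 → go left. Place as left child of 23.
Insert 4: 4 < 33 → go left; 4 < 23 → go left; 4 < 19 → go left. Place as left child of 19.
Insert 16: 16 < 33 → go left; 16 < 23 → go left; 16 < 19 → go left; 16 > 4 → go right. Place as right child of 4.
Insert 38: 38 > 33 → go right. Place as right child of 33.
Insert 42: 42 > 33 → go right; 42 > 38 → go right. Place as right child of 38.
Insert 10: 10 < 33 → go left; 10 < 23 → go left; 10 < 19 → go left; 10 > 4 → go right; 10 < 16 → go left. Place as left child of 16.
Insert 6: 6 < 33 → go left; 6 < 23 → go left; 6 < 19 → go left; 6 > 4 → go right; 6 < 16 → go left; 6 < 10 → go left. Place as left child of 10.
Insert 65: 65 > 33 → go right; 65 > 38 → go right; 65 > 42 → go right. Place as right child of 42.
Insert 60: 60 > 33 → go right; 60 > 38 → go right; 60 > 42 → go right; 60 < 65 → go left. Place as left child of 65.
Insert 44: 44 > 33 → go right; 44 > 38 → go right; 44 > 42 → go right; 44 < 65 → go left; 44 < 60 → go left. Place as left child of 60.
Insert 43: 43 > 33 → go right; 43 > 38 → go right; 43 > 42 → go right; 43 < 65 → go left; 43 < 60 → go left; 43 < 44 → go left. Place as left child of 44.
Insert 13: 13 < 33 → go left; 13 < 23 → go left; 13 < 19 → go left; 13 > 4 → go right; 13 < 16 → go left; 13 > 10 → go right. Place as right child of 10.
Insert 68: 68 > 33 → go right; 68 > 38 → go right; 68 > 42 → go right; 68 > 65 → go right. Place as right child of 65.
Insert 34: 34 > 33 → go right; 34 < 38 → go left. Place as left child of 38.

33 38 34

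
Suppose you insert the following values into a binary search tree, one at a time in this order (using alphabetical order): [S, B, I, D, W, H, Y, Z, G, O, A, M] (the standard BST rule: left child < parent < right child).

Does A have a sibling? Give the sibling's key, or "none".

I

Resulting structure (node: left, right):
  S: L=B, R=W
  B: L=A, R=I
  I: L=D, R=O
  D: L=–, R=H
  W: L=–, R=Y
  H: L=G, R=–
  Y: L=–, R=Z
  Z: L=–, R=–
  G: L=–, R=–
  O: L=M, R=–
  A: L=–, R=–
  M: L=–, R=–

A's parent is B; the other child of B is I.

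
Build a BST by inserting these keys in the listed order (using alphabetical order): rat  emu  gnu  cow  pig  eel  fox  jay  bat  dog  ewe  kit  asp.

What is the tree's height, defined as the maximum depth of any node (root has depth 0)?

5

rat: root
emu: left child of rat (depth 1)
gnu: right child of emu (depth 2)
cow: left child of emu (depth 2)
pig: right child of gnu (depth 3)
eel: right child of cow (depth 3)
fox: left child of gnu (depth 3)
jay: left child of pig (depth 4)
bat: left child of cow (depth 3)
dog: left child of eel (depth 4)
ewe: left child of fox (depth 4)
kit: right child of jay (depth 5)
asp: left child of bat (depth 4)

The deepest node is kit at depth 5.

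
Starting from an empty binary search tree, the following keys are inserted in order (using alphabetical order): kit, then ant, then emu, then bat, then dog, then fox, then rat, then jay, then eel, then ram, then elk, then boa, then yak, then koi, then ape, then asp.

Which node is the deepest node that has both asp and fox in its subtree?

kit: root
ant: left child of kit (depth 1)
emu: right child of ant (depth 2)
bat: left child of emu (depth 3)
dog: right child of bat (depth 4)
fox: right child of emu (depth 3)
rat: right child of kit (depth 1)
jay: right child of fox (depth 4)
eel: right child of dog (depth 5)
ram: left child of rat (depth 2)
elk: right child of eel (depth 6)
boa: left child of dog (depth 5)
yak: right child of rat (depth 2)
koi: left child of ram (depth 3)
ape: left child of bat (depth 4)
asp: right child of ape (depth 5)

Path to asp: kit → ant → emu → bat → ape → asp
Path to fox: kit → ant → emu → fox
The paths share a prefix ending at emu, then split left and right.

emu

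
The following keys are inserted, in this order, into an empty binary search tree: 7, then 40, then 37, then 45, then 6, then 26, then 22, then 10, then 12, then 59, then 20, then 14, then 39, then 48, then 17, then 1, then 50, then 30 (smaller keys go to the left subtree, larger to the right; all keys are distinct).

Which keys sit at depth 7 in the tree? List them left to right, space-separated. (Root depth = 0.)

7: root
40: right child of 7 (depth 1)
37: left child of 40 (depth 2)
45: right child of 40 (depth 2)
6: left child of 7 (depth 1)
26: left child of 37 (depth 3)
22: left child of 26 (depth 4)
10: left child of 22 (depth 5)
12: right child of 10 (depth 6)
59: right child of 45 (depth 3)
20: right child of 12 (depth 7)
14: left child of 20 (depth 8)
39: right child of 37 (depth 3)
48: left child of 59 (depth 4)
17: right child of 14 (depth 9)
1: left child of 6 (depth 2)
50: right child of 48 (depth 5)
30: right child of 26 (depth 4)

20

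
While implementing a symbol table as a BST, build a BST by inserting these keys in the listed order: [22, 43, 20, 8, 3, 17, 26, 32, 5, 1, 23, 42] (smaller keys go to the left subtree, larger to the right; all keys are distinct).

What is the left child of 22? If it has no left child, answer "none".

Resulting structure (node: left, right):
  22: L=20, R=43
  43: L=26, R=–
  20: L=8, R=–
  8: L=3, R=17
  3: L=1, R=5
  17: L=–, R=–
  26: L=23, R=32
  32: L=–, R=42
  5: L=–, R=–
  1: L=–, R=–
  23: L=–, R=–
  42: L=–, R=–

20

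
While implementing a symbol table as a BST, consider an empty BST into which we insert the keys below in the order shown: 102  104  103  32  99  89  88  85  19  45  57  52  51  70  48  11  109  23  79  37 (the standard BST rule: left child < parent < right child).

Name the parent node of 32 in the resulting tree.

102

102: root
104: right child of 102 (depth 1)
103: left child of 104 (depth 2)
32: left child of 102 (depth 1)
99: right child of 32 (depth 2)
89: left child of 99 (depth 3)
88: left child of 89 (depth 4)
85: left child of 88 (depth 5)
19: left child of 32 (depth 2)
45: left child of 85 (depth 6)
57: right child of 45 (depth 7)
52: left child of 57 (depth 8)
51: left child of 52 (depth 9)
70: right child of 57 (depth 8)
48: left child of 51 (depth 10)
11: left child of 19 (depth 3)
109: right child of 104 (depth 2)
23: right child of 19 (depth 3)
79: right child of 70 (depth 9)
37: left child of 45 (depth 7)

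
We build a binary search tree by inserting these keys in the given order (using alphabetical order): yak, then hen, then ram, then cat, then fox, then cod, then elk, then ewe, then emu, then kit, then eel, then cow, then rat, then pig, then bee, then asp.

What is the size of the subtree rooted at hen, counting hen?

15

Resulting structure (node: left, right):
  yak: L=hen, R=–
  hen: L=cat, R=ram
  ram: L=kit, R=rat
  cat: L=bee, R=fox
  fox: L=cod, R=–
  cod: L=–, R=elk
  elk: L=eel, R=ewe
  ewe: L=emu, R=–
  emu: L=–, R=–
  kit: L=–, R=pig
  eel: L=cow, R=–
  cow: L=–, R=–
  rat: L=–, R=–
  pig: L=–, R=–
  bee: L=asp, R=–
  asp: L=–, R=–

Subtree rooted at hen contains: hen, cat, bee, asp, fox, cod, elk, eel, cow, ewe, emu, ram, kit, pig, rat — 15 nodes.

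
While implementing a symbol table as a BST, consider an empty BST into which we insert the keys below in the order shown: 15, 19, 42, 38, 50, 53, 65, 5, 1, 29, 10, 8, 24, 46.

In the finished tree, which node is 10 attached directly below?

5

15: root
19: right child of 15 (depth 1)
42: right child of 19 (depth 2)
38: left child of 42 (depth 3)
50: right child of 42 (depth 3)
53: right child of 50 (depth 4)
65: right child of 53 (depth 5)
5: left child of 15 (depth 1)
1: left child of 5 (depth 2)
29: left child of 38 (depth 4)
10: right child of 5 (depth 2)
8: left child of 10 (depth 3)
24: left child of 29 (depth 5)
46: left child of 50 (depth 4)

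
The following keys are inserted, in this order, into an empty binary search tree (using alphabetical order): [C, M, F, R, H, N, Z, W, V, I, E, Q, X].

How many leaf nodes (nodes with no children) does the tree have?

Insert C: tree is empty, so C becomes the root.
Insert M: M > C → go right. Place as right child of C.
Insert F: F > C → go right; F < M → go left. Place as left child of M.
Insert R: R > C → go right; R > M → go right. Place as right child of M.
Insert H: H > C → go right; H < M → go left; H > F → go right. Place as right child of F.
Insert N: N > C → go right; N > M → go right; N < R → go left. Place as left child of R.
Insert Z: Z > C → go right; Z > M → go right; Z > R → go right. Place as right child of R.
Insert W: W > C → go right; W > M → go right; W > R → go right; W < Z → go left. Place as left child of Z.
Insert V: V > C → go right; V > M → go right; V > R → go right; V < Z → go left; V < W → go left. Place as left child of W.
Insert I: I > C → go right; I < M → go left; I > F → go right; I > H → go right. Place as right child of H.
Insert E: E > C → go right; E < M → go left; E < F → go left. Place as left child of F.
Insert Q: Q > C → go right; Q > M → go right; Q < R → go left; Q > N → go right. Place as right child of N.
Insert X: X > C → go right; X > M → go right; X > R → go right; X < Z → go left; X > W → go right. Place as right child of W.

Leaves: E, I, Q, V, X — 5 in total.

5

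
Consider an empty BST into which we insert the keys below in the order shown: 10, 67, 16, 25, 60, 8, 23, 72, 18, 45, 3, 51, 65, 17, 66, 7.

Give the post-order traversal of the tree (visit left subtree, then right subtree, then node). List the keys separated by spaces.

7 3 8 17 18 23 51 45 66 65 60 25 16 72 67 10

10: root
67: right child of 10 (depth 1)
16: left child of 67 (depth 2)
25: right child of 16 (depth 3)
60: right child of 25 (depth 4)
8: left child of 10 (depth 1)
23: left child of 25 (depth 4)
72: right child of 67 (depth 2)
18: left child of 23 (depth 5)
45: left child of 60 (depth 5)
3: left child of 8 (depth 2)
51: right child of 45 (depth 6)
65: right child of 60 (depth 5)
17: left child of 18 (depth 6)
66: right child of 65 (depth 6)
7: right child of 3 (depth 3)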